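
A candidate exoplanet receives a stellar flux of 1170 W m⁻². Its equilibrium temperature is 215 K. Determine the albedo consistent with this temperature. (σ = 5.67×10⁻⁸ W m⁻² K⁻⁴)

A ≈ 0.59

From T_eq⁴ = S(1−A)/(4σ): 1−A = 4σT_eq⁴/S.
1−A = 4 × 5.67×10⁻⁸ × (215)⁴ / 1170 = 0.414.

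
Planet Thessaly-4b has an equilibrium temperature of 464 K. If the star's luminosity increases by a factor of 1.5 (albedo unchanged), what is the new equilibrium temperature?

T_eq ∝ L^(1/4) · d^(−1/2).
T′ = 464 × 1.5^(1/4) = 514 K.

T_eq ≈ 514 K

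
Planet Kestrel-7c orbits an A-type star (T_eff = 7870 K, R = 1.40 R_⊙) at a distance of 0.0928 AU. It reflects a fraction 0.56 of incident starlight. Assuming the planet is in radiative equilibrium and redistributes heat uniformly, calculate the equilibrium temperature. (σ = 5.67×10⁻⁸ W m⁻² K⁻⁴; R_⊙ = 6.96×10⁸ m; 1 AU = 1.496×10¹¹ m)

T_eq ≈ 1200 K

R_⋆ = 1.40 × 6.96×10⁸ = 9.74×10⁸ m.
d = 0.0928 AU = 1.39×10¹⁰ m.
L = 4πR_⋆²σT_⋆⁴ = 4π(9.74×10⁸)² × 5.67×10⁻⁸ × (7870)⁴ = 2.60×10²⁷ W.
S = L/(4πd²) = 1.07×10⁶ W m⁻².
Energy balance: absorbed = emitted ⇒ πR²·S(1−A) = 4πR²·σT_eq⁴, so T_eq⁴ = S(1−A)/(4σ).
T_eq = [1.07×10⁶ × 0.44 / (4 × 5.67×10⁻⁸)]^(1/4) = (2.08×10¹²)^(1/4) = 1200 K.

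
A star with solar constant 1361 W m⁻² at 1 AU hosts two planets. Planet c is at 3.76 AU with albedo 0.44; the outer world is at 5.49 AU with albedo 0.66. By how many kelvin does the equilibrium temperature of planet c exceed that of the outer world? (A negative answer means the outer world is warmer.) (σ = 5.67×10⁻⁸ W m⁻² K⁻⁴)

ΔT ≈ 33.5 K

T_eq = [S₀(1−A)/(4σd²)]^(1/4), so T ∝ (1−A)^(1/4) / √d.
T₁ = [1361×0.56/(4×5.67×10⁻⁸×3.76²)]^(1/4) = 124.17 K.
T₂ = [1361×0.34/(4×5.67×10⁻⁸×5.49²)]^(1/4) = 90.71 K.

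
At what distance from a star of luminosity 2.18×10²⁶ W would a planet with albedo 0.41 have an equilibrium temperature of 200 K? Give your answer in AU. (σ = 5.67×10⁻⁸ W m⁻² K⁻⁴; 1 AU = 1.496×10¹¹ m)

From T_eq⁴ = L(1−A)/(16πσd²): d = √[L(1−A)/(16πσT_eq⁴)].
d = √[2.18×10²⁶ × 0.59 / (16π × 5.67×10⁻⁸ × (200)⁴)] = 1.68×10¹¹ m = 1.12 AU.

d ≈ 1.12 AU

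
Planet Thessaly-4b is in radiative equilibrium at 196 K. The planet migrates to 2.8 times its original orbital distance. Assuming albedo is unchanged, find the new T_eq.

T_eq ∝ L^(1/4) · d^(−1/2).
T′ = 196 / 2.8^(1/2) = 117 K.

T_eq ≈ 117 K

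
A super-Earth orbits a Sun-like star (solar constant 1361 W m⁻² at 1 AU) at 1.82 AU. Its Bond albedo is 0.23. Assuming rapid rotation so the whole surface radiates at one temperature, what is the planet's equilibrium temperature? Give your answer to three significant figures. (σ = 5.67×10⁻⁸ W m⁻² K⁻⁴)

Flux at 1.82 AU: S = 1361/1.82² = 411 W m⁻².
Energy balance: absorbed = emitted ⇒ πR²·S(1−A) = 4πR²·σT_eq⁴, so T_eq⁴ = S(1−A)/(4σ).
T_eq = [411 × 0.77 / (4 × 5.67×10⁻⁸)]^(1/4) = (1.39×10⁹)^(1/4) = 193 K.

T_eq ≈ 193 K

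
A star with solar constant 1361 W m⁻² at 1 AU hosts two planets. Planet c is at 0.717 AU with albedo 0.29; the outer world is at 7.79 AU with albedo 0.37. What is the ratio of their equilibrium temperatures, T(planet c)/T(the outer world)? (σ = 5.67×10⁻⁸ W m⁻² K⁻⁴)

T_eq = [S₀(1−A)/(4σd²)]^(1/4), so T ∝ (1−A)^(1/4) / √d.
T₁ = [1361×0.71/(4×5.67×10⁻⁸×0.717²)]^(1/4) = 301.72 K.
T₂ = [1361×0.63/(4×5.67×10⁻⁸×7.79²)]^(1/4) = 88.84 K.

T₁/T₂ ≈ 3.396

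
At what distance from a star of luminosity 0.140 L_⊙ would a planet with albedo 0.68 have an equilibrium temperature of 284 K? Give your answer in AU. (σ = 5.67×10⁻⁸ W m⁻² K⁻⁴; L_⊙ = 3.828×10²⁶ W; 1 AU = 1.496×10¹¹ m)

d ≈ 0.203 AU

L = 0.140 × 3.828×10²⁶ = 5.36×10²⁵ W.
From T_eq⁴ = L(1−A)/(16πσd²): d = √[L(1−A)/(16πσT_eq⁴)].
d = √[5.36×10²⁵ × 0.32 / (16π × 5.67×10⁻⁸ × (284)⁴)] = 3.04×10¹⁰ m = 0.203 AU.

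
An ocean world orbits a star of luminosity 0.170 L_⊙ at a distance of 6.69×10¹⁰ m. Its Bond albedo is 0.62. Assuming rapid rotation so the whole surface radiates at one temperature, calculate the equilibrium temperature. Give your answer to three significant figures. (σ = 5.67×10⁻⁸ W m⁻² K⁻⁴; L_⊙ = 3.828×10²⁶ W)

L = 0.170 × 3.828×10²⁶ = 6.51×10²⁵ W.
Flux: S = L/(4πd²) = 6.51×10²⁵/(4π×(6.69×10¹⁰)²) = 1160 W m⁻².
Energy balance: absorbed = emitted ⇒ πR²·S(1−A) = 4πR²·σT_eq⁴, so T_eq⁴ = S(1−A)/(4σ).
T_eq = [1160 × 0.38 / (4 × 5.67×10⁻⁸)]^(1/4) = (1.94×10⁹)^(1/4) = 210 K.

T_eq ≈ 210 K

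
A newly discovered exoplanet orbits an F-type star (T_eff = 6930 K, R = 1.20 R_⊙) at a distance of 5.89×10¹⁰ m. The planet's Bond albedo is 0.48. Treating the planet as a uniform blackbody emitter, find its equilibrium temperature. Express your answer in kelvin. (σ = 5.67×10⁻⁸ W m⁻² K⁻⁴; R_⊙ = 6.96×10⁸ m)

T_eq ≈ 496 K

R_⋆ = 1.20 × 6.96×10⁸ = 8.35×10⁸ m.
L = 4πR_⋆²σT_⋆⁴ = 4π(8.35×10⁸)² × 5.67×10⁻⁸ × (6930)⁴ = 1.15×10²⁷ W.
S = L/(4πd²) = 2.63×10⁴ W m⁻².
Energy balance: absorbed = emitted ⇒ πR²·S(1−A) = 4πR²·σT_eq⁴, so T_eq⁴ = S(1−A)/(4σ).
T_eq = [2.63×10⁴ × 0.52 / (4 × 5.67×10⁻⁸)]^(1/4) = (6.03×10¹⁰)^(1/4) = 496 K.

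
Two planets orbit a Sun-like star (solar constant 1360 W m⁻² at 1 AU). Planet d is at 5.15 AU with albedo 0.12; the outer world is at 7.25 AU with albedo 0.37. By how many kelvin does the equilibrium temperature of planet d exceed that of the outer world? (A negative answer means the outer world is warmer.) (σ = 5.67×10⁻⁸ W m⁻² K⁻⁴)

ΔT ≈ 26.7 K

T_eq = [S₀(1−A)/(4σd²)]^(1/4), so T ∝ (1−A)^(1/4) / √d.
T₁ = [1360×0.88/(4×5.67×10⁻⁸×5.15²)]^(1/4) = 118.77 K.
T₂ = [1360×0.63/(4×5.67×10⁻⁸×7.25²)]^(1/4) = 92.07 K.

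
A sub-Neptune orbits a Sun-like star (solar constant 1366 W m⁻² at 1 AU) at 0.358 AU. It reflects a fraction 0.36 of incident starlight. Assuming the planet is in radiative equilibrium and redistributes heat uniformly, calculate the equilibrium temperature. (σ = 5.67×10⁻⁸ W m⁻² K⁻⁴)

Flux at 0.358 AU: S = 1366/0.358² = 1.07×10⁴ W m⁻².
Energy balance: absorbed = emitted ⇒ πR²·S(1−A) = 4πR²·σT_eq⁴, so T_eq⁴ = S(1−A)/(4σ).
T_eq = [1.07×10⁴ × 0.64 / (4 × 5.67×10⁻⁸)]^(1/4) = (3.01×10¹⁰)^(1/4) = 416 K.

T_eq ≈ 416 K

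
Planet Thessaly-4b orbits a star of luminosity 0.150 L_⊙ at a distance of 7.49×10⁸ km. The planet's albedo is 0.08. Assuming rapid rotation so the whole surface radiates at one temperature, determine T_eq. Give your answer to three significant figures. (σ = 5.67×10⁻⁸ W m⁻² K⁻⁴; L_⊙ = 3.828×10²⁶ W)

T_eq ≈ 75.8 K

d = 7.49×10⁸ km = 7.49×10¹¹ m.
L = 0.150 × 3.828×10²⁶ = 5.74×10²⁵ W.
Flux: S = L/(4πd²) = 5.74×10²⁵/(4π×(7.49×10¹¹)²) = 8.14 W m⁻².
Energy balance: absorbed = emitted ⇒ πR²·S(1−A) = 4πR²·σT_eq⁴, so T_eq⁴ = S(1−A)/(4σ).
T_eq = [8.14 × 0.92 / (4 × 5.67×10⁻⁸)]^(1/4) = (3.30×10⁷)^(1/4) = 75.8 K.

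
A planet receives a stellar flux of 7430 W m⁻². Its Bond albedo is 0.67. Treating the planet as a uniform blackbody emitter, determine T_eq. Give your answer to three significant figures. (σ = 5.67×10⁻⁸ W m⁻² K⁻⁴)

Energy balance: absorbed = emitted ⇒ πR²·S(1−A) = 4πR²·σT_eq⁴, so T_eq⁴ = S(1−A)/(4σ).
T_eq = [7430 × 0.33 / (4 × 5.67×10⁻⁸)]^(1/4) = (1.08×10¹⁰)^(1/4) = 322 K.

T_eq ≈ 322 K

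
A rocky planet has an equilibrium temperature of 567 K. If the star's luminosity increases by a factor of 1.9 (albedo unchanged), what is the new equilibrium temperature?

T_eq ≈ 666 K

T_eq ∝ L^(1/4) · d^(−1/2).
T′ = 567 × 1.9^(1/4) = 666 K.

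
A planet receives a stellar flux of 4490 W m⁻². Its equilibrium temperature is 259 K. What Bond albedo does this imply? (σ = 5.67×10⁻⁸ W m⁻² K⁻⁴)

A ≈ 0.77

From T_eq⁴ = S(1−A)/(4σ): 1−A = 4σT_eq⁴/S.
1−A = 4 × 5.67×10⁻⁸ × (259)⁴ / 4490 = 0.227.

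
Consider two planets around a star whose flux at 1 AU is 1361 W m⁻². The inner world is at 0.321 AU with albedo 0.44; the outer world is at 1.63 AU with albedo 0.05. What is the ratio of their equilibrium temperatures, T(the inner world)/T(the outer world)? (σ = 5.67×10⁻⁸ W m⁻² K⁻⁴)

T_eq = [S₀(1−A)/(4σd²)]^(1/4), so T ∝ (1−A)^(1/4) / √d.
T₁ = [1361×0.56/(4×5.67×10⁻⁸×0.321²)]^(1/4) = 424.96 K.
T₂ = [1361×0.95/(4×5.67×10⁻⁸×1.63²)]^(1/4) = 215.22 K.

T₁/T₂ ≈ 1.975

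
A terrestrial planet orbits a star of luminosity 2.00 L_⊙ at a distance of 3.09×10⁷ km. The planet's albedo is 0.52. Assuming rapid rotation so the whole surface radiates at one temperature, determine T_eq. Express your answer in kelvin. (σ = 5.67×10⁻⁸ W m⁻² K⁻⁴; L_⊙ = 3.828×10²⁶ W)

d = 3.09×10⁷ km = 3.09×10¹⁰ m.
L = 2.00 × 3.828×10²⁶ = 7.66×10²⁶ W.
Flux: S = L/(4πd²) = 7.66×10²⁶/(4π×(3.09×10¹⁰)²) = 6.38×10⁴ W m⁻².
Energy balance: absorbed = emitted ⇒ πR²·S(1−A) = 4πR²·σT_eq⁴, so T_eq⁴ = S(1−A)/(4σ).
T_eq = [6.38×10⁴ × 0.48 / (4 × 5.67×10⁻⁸)]^(1/4) = (1.35×10¹¹)^(1/4) = 606 K.

T_eq ≈ 606 K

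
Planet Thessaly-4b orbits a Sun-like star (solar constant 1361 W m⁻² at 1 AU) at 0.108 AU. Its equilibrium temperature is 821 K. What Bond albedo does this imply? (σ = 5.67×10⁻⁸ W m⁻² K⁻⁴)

Flux at 0.108 AU: S = 1361/0.108² = 1.17×10⁵ W m⁻².
From T_eq⁴ = S(1−A)/(4σ): 1−A = 4σT_eq⁴/S.
1−A = 4 × 5.67×10⁻⁸ × (821)⁴ / 1.17×10⁵ = 0.883.

A ≈ 0.12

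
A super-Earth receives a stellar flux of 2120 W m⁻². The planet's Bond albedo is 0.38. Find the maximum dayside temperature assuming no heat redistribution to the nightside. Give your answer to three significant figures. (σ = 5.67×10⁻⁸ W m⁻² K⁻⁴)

T_ss ≈ 390 K

With no redistribution each surface element balances locally: S(1−A) = σT⁴.
T = [2120 × 0.62 / 5.67×10⁻⁸]^(1/4) = (2.32×10¹⁰)^(1/4) = 390 K.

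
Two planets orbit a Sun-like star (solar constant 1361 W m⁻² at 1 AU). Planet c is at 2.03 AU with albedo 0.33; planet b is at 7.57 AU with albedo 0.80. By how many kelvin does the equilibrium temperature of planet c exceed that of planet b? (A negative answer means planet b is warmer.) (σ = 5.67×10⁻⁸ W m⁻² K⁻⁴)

ΔT ≈ 109.1 K

T_eq = [S₀(1−A)/(4σd²)]^(1/4), so T ∝ (1−A)^(1/4) / √d.
T₁ = [1361×0.67/(4×5.67×10⁻⁸×2.03²)]^(1/4) = 176.74 K.
T₂ = [1361×0.20/(4×5.67×10⁻⁸×7.57²)]^(1/4) = 67.65 K.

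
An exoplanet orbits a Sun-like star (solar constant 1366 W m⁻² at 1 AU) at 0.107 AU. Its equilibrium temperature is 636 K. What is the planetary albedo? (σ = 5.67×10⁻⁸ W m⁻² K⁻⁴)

A ≈ 0.69

Flux at 0.107 AU: S = 1366/0.107² = 1.19×10⁵ W m⁻².
From T_eq⁴ = S(1−A)/(4σ): 1−A = 4σT_eq⁴/S.
1−A = 4 × 5.67×10⁻⁸ × (636)⁴ / 1.19×10⁵ = 0.311.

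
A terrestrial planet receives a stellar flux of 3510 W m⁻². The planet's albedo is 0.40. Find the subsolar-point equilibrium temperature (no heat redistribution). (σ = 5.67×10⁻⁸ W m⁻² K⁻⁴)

T_ss ≈ 439 K

At the subsolar point the surface absorbs S(1−A) and emits σT⁴ per unit area — no factor of 4, since only the local patch is in balance.
T = [3510 × 0.60 / 5.67×10⁻⁸]^(1/4) = (3.71×10¹⁰)^(1/4) = 439 K.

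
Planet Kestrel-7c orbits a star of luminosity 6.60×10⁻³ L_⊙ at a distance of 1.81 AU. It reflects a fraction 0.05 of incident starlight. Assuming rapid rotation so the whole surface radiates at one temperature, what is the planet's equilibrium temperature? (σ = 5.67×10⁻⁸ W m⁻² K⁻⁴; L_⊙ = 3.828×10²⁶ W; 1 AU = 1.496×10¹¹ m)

d = 1.81 AU = 2.71×10¹¹ m.
L = 6.60×10⁻³ × 3.828×10²⁶ = 2.53×10²⁴ W.
Flux: S = L/(4πd²) = 2.53×10²⁴/(4π×(2.71×10¹¹)²) = 2.74 W m⁻².
Energy balance: absorbed = emitted ⇒ πR²·S(1−A) = 4πR²·σT_eq⁴, so T_eq⁴ = S(1−A)/(4σ).
T_eq = [2.74 × 0.95 / (4 × 5.67×10⁻⁸)]^(1/4) = (1.15×10⁷)^(1/4) = 58.2 K.

T_eq ≈ 58.2 K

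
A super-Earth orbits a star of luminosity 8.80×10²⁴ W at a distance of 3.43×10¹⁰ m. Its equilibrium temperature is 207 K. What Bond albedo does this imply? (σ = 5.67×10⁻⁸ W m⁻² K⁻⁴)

Flux: S = L/(4πd²) = 8.80×10²⁴/(4π×(3.43×10¹⁰)²) = 595 W m⁻².
From T_eq⁴ = S(1−A)/(4σ): 1−A = 4σT_eq⁴/S.
1−A = 4 × 5.67×10⁻⁸ × (207)⁴ / 595 = 0.700.

A ≈ 0.30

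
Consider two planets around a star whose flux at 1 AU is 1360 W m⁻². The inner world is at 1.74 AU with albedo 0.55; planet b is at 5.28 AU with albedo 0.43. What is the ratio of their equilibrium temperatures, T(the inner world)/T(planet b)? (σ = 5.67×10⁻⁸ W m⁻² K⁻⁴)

T_eq = [S₀(1−A)/(4σd²)]^(1/4), so T ∝ (1−A)^(1/4) / √d.
T₁ = [1360×0.45/(4×5.67×10⁻⁸×1.74²)]^(1/4) = 172.78 K.
T₂ = [1360×0.57/(4×5.67×10⁻⁸×5.28²)]^(1/4) = 105.23 K.

T₁/T₂ ≈ 1.642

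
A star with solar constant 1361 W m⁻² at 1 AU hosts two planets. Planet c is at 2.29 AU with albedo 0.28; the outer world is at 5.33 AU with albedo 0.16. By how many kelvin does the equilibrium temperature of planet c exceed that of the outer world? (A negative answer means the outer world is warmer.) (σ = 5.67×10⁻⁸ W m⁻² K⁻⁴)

ΔT ≈ 54.0 K

T_eq = [S₀(1−A)/(4σd²)]^(1/4), so T ∝ (1−A)^(1/4) / √d.
T₁ = [1361×0.72/(4×5.67×10⁻⁸×2.29²)]^(1/4) = 169.42 K.
T₂ = [1361×0.84/(4×5.67×10⁻⁸×5.33²)]^(1/4) = 115.41 K.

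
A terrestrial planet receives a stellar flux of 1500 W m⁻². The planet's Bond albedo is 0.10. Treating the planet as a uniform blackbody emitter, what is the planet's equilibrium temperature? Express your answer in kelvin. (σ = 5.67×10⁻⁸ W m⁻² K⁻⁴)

T_eq ≈ 278 K

Energy balance: absorbed = emitted ⇒ πR²·S(1−A) = 4πR²·σT_eq⁴, so T_eq⁴ = S(1−A)/(4σ).
T_eq = [1500 × 0.90 / (4 × 5.67×10⁻⁸)]^(1/4) = (5.95×10⁹)^(1/4) = 278 K.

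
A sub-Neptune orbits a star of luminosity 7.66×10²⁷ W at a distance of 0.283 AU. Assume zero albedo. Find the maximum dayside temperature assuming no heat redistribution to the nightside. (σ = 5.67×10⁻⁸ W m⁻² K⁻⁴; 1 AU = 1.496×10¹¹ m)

T_ss ≈ 1560 K

d = 0.283 AU = 4.23×10¹⁰ m.
Flux: S = L/(4πd²) = 7.66×10²⁷/(4π×(4.23×10¹⁰)²) = 3.40×10⁵ W m⁻².
With no redistribution each surface element balances locally: S(1−A) = σT⁴.
T = [3.40×10⁵ × 1.00 / 5.67×10⁻⁸]^(1/4) = (6.00×10¹²)^(1/4) = 1560 K.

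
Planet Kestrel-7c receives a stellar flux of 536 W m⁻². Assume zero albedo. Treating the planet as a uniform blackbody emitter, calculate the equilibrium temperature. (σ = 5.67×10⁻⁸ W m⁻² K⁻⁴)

T_eq ≈ 220 K

Energy balance: absorbed = emitted ⇒ πR²·S(1−A) = 4πR²·σT_eq⁴, so T_eq⁴ = S(1−A)/(4σ).
T_eq = [536 × 1.00 / (4 × 5.67×10⁻⁸)]^(1/4) = (2.36×10⁹)^(1/4) = 220 K.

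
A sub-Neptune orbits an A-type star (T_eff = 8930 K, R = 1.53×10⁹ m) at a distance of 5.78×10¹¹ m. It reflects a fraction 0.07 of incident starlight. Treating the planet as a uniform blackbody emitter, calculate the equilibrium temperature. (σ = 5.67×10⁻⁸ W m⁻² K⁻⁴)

T_eq ≈ 319 K

L = 4πR_⋆²σT_⋆⁴ = 4π(1.53×10⁹)² × 5.67×10⁻⁸ × (8930)⁴ = 1.06×10²⁸ W.
S = L/(4πd²) = 2530 W m⁻².
Energy balance: absorbed = emitted ⇒ πR²·S(1−A) = 4πR²·σT_eq⁴, so T_eq⁴ = S(1−A)/(4σ).
T_eq = [2530 × 0.93 / (4 × 5.67×10⁻⁸)]^(1/4) = (1.04×10¹⁰)^(1/4) = 319 K.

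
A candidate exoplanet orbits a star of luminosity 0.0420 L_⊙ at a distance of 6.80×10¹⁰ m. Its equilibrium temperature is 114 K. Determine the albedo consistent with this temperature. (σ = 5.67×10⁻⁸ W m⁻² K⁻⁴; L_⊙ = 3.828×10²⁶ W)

L = 0.0420 × 3.828×10²⁶ = 1.61×10²⁵ W.
Flux: S = L/(4πd²) = 1.61×10²⁵/(4π×(6.80×10¹⁰)²) = 277 W m⁻².
From T_eq⁴ = S(1−A)/(4σ): 1−A = 4σT_eq⁴/S.
1−A = 4 × 5.67×10⁻⁸ × (114)⁴ / 277 = 0.138.

A ≈ 0.86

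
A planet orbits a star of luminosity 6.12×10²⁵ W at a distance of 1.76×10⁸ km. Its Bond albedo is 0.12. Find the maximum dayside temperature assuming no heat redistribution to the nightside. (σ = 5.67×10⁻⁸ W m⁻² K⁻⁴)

T_ss ≈ 222 K

d = 1.76×10⁸ km = 1.76×10¹¹ m.
Flux: S = L/(4πd²) = 6.12×10²⁵/(4π×(1.76×10¹¹)²) = 157 W m⁻².
With no redistribution each surface element balances locally: S(1−A) = σT⁴.
T = [157 × 0.88 / 5.67×10⁻⁸]^(1/4) = (2.44×10⁹)^(1/4) = 222 K.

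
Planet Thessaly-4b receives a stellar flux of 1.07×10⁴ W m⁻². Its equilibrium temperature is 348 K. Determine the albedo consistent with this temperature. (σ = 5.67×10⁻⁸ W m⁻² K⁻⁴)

A ≈ 0.69

From T_eq⁴ = S(1−A)/(4σ): 1−A = 4σT_eq⁴/S.
1−A = 4 × 5.67×10⁻⁸ × (348)⁴ / 1.07×10⁴ = 0.311.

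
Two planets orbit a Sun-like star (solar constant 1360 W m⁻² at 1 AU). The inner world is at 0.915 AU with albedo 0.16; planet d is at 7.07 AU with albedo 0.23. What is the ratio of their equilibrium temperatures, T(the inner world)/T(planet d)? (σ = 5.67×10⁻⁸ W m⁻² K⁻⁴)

T₁/T₂ ≈ 2.841

T_eq = [S₀(1−A)/(4σd²)]^(1/4), so T ∝ (1−A)^(1/4) / √d.
T₁ = [1360×0.84/(4×5.67×10⁻⁸×0.915²)]^(1/4) = 278.51 K.
T₂ = [1360×0.77/(4×5.67×10⁻⁸×7.07²)]^(1/4) = 98.04 K.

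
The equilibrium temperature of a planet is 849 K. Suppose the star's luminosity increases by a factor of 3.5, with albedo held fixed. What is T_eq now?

T_eq ∝ L^(1/4) · d^(−1/2).
T′ = 849 × 3.5^(1/4) = 1160 K.

T_eq ≈ 1160 K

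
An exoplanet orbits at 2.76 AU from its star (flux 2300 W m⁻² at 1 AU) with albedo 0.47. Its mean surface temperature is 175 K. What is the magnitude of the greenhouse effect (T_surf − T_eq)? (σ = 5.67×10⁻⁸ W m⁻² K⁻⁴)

S = 2300/2.76² = 301.9 W m⁻².
T_eq = [S(1−A)/(4σ)]^(1/4) = [301.9×0.53/(4×5.67×10⁻⁸)]^(1/4) = 163.0 K.
ΔT = T_surf − T_eq = 175 − 163.0.

ΔT ≈ 12.0 K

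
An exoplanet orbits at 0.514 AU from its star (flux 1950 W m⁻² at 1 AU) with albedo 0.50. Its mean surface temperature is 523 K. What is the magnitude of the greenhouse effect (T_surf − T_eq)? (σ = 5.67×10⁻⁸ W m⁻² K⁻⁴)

S = 1950/0.514² = 7381 W m⁻².
T_eq = [S(1−A)/(4σ)]^(1/4) = [7381×0.50/(4×5.67×10⁻⁸)]^(1/4) = 357.2 K.
ΔT = T_surf − T_eq = 523 − 357.2.

ΔT ≈ 165.8 K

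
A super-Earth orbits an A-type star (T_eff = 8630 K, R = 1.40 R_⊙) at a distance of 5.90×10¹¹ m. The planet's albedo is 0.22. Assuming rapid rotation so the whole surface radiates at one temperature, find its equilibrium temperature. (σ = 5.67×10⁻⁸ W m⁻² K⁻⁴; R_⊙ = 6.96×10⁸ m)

R_⋆ = 1.40 × 6.96×10⁸ = 9.74×10⁸ m.
L = 4πR_⋆²σT_⋆⁴ = 4π(9.74×10⁸)² × 5.67×10⁻⁸ × (8630)⁴ = 3.75×10²⁷ W.
S = L/(4πd²) = 858 W m⁻².
Energy balance: absorbed = emitted ⇒ πR²·S(1−A) = 4πR²·σT_eq⁴, so T_eq⁴ = S(1−A)/(4σ).
T_eq = [858 × 0.78 / (4 × 5.67×10⁻⁸)]^(1/4) = (2.95×10⁹)^(1/4) = 233 K.

T_eq ≈ 233 K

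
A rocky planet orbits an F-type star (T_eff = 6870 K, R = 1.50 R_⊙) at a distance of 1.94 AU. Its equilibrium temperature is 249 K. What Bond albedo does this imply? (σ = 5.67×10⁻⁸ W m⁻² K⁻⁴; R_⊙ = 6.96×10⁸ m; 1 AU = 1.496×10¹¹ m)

A ≈ 0.47

R_⋆ = 1.50 × 6.96×10⁸ = 1.04×10⁹ m.
d = 1.94 AU = 2.90×10¹¹ m.
L = 4πR_⋆²σT_⋆⁴ = 4π(1.04×10⁹)² × 5.67×10⁻⁸ × (6870)⁴ = 1.73×10²⁷ W.
S = L/(4πd²) = 1630 W m⁻².
From T_eq⁴ = S(1−A)/(4σ): 1−A = 4σT_eq⁴/S.
1−A = 4 × 5.67×10⁻⁸ × (249)⁴ / 1630 = 0.533.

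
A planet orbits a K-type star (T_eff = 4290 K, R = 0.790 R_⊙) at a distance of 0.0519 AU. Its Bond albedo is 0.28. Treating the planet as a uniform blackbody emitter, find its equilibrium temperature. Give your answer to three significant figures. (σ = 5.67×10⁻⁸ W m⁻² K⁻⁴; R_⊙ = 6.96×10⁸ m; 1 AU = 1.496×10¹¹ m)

T_eq ≈ 744 K

R_⋆ = 0.790 × 6.96×10⁸ = 5.50×10⁸ m.
d = 0.0519 AU = 7.76×10⁹ m.
L = 4πR_⋆²σT_⋆⁴ = 4π(5.50×10⁸)² × 5.67×10⁻⁸ × (4290)⁴ = 7.30×10²⁵ W.
S = L/(4πd²) = 9.63×10⁴ W m⁻².
Energy balance: absorbed = emitted ⇒ πR²·S(1−A) = 4πR²·σT_eq⁴, so T_eq⁴ = S(1−A)/(4σ).
T_eq = [9.63×10⁴ × 0.72 / (4 × 5.67×10⁻⁸)]^(1/4) = (3.06×10¹¹)^(1/4) = 744 K.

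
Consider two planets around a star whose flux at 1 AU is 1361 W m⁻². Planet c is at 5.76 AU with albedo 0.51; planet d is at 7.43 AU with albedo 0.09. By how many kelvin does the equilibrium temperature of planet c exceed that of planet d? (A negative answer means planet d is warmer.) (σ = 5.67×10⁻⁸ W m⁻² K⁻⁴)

ΔT ≈ -2.7 K

T_eq = [S₀(1−A)/(4σd²)]^(1/4), so T ∝ (1−A)^(1/4) / √d.
T₁ = [1361×0.49/(4×5.67×10⁻⁸×5.76²)]^(1/4) = 97.03 K.
T₂ = [1361×0.91/(4×5.67×10⁻⁸×7.43²)]^(1/4) = 99.73 K.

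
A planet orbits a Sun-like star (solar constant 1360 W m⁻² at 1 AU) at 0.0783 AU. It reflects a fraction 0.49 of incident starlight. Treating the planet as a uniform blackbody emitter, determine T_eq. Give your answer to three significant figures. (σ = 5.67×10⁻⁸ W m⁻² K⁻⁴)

T_eq ≈ 840 K

Flux at 0.0783 AU: S = 1360/0.0783² = 2.22×10⁵ W m⁻².
Energy balance: absorbed = emitted ⇒ πR²·S(1−A) = 4πR²·σT_eq⁴, so T_eq⁴ = S(1−A)/(4σ).
T_eq = [2.22×10⁵ × 0.51 / (4 × 5.67×10⁻⁸)]^(1/4) = (4.99×10¹¹)^(1/4) = 840 K.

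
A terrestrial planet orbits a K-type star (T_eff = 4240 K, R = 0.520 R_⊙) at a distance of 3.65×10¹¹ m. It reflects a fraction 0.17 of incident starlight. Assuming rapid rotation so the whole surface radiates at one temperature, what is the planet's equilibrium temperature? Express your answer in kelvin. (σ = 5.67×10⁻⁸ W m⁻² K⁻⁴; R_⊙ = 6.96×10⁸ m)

R_⋆ = 0.520 × 6.96×10⁸ = 3.62×10⁸ m.
L = 4πR_⋆²σT_⋆⁴ = 4π(3.62×10⁸)² × 5.67×10⁻⁸ × (4240)⁴ = 3.02×10²⁵ W.
S = L/(4πd²) = 18.0 W m⁻².
Energy balance: absorbed = emitted ⇒ πR²·S(1−A) = 4πR²·σT_eq⁴, so T_eq⁴ = S(1−A)/(4σ).
T_eq = [18.0 × 0.83 / (4 × 5.67×10⁻⁸)]^(1/4) = (6.59×10⁷)^(1/4) = 90.1 K.

T_eq ≈ 90.1 K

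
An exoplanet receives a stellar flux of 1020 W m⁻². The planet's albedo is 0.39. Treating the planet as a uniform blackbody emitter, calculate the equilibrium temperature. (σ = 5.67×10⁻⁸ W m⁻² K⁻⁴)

Energy balance: absorbed = emitted ⇒ πR²·S(1−A) = 4πR²·σT_eq⁴, so T_eq⁴ = S(1−A)/(4σ).
T_eq = [1020 × 0.61 / (4 × 5.67×10⁻⁸)]^(1/4) = (2.74×10⁹)^(1/4) = 229 K.

T_eq ≈ 229 K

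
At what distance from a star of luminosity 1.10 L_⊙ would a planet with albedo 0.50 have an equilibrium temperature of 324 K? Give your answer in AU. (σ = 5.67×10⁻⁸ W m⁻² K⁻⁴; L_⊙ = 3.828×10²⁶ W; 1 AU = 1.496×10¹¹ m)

L = 1.10 × 3.828×10²⁶ = 4.21×10²⁶ W.
From T_eq⁴ = L(1−A)/(16πσd²): d = √[L(1−A)/(16πσT_eq⁴)].
d = √[4.21×10²⁶ × 0.50 / (16π × 5.67×10⁻⁸ × (324)⁴)] = 8.19×10¹⁰ m = 0.547 AU.

d ≈ 0.547 AU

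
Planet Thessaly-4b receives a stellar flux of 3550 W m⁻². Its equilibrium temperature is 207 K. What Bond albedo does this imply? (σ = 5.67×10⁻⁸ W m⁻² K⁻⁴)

From T_eq⁴ = S(1−A)/(4σ): 1−A = 4σT_eq⁴/S.
1−A = 4 × 5.67×10⁻⁸ × (207)⁴ / 3550 = 0.117.

A ≈ 0.88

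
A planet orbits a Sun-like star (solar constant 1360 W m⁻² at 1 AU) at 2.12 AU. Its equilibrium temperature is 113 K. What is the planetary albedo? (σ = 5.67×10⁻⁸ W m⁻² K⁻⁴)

A ≈ 0.88

Flux at 2.12 AU: S = 1360/2.12² = 303 W m⁻².
From T_eq⁴ = S(1−A)/(4σ): 1−A = 4σT_eq⁴/S.
1−A = 4 × 5.67×10⁻⁸ × (113)⁴ / 303 = 0.122.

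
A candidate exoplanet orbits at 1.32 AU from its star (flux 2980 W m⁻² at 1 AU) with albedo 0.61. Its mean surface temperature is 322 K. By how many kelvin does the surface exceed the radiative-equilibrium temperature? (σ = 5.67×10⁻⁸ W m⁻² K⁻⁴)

ΔT ≈ 89.1 K

S = 2980/1.32² = 1710 W m⁻².
T_eq = [S(1−A)/(4σ)]^(1/4) = [1710×0.39/(4×5.67×10⁻⁸)]^(1/4) = 232.9 K.
ΔT = T_surf − T_eq = 322 − 232.9.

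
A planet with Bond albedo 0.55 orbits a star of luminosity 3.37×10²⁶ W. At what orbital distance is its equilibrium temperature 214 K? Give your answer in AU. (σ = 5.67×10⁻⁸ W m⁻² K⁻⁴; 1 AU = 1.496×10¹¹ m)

d ≈ 1.06 AU

From T_eq⁴ = L(1−A)/(16πσd²): d = √[L(1−A)/(16πσT_eq⁴)].
d = √[3.37×10²⁶ × 0.45 / (16π × 5.67×10⁻⁸ × (214)⁴)] = 1.59×10¹¹ m = 1.06 AU.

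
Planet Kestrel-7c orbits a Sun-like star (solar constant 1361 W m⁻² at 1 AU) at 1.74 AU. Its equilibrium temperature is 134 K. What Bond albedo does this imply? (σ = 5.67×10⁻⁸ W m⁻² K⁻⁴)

Flux at 1.74 AU: S = 1361/1.74² = 450 W m⁻².
From T_eq⁴ = S(1−A)/(4σ): 1−A = 4σT_eq⁴/S.
1−A = 4 × 5.67×10⁻⁸ × (134)⁴ / 450 = 0.163.

A ≈ 0.84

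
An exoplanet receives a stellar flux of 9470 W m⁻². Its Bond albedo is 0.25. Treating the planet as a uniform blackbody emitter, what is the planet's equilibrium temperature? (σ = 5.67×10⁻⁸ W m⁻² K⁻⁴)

Energy balance: absorbed = emitted ⇒ πR²·S(1−A) = 4πR²·σT_eq⁴, so T_eq⁴ = S(1−A)/(4σ).
T_eq = [9470 × 0.75 / (4 × 5.67×10⁻⁸)]^(1/4) = (3.13×10¹⁰)^(1/4) = 421 K.

T_eq ≈ 421 K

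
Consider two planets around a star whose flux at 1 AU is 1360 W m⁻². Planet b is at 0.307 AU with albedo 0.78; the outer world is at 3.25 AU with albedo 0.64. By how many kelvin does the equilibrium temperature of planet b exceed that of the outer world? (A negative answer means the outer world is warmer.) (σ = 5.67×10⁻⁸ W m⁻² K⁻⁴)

T_eq = [S₀(1−A)/(4σd²)]^(1/4), so T ∝ (1−A)^(1/4) / √d.
T₁ = [1360×0.22/(4×5.67×10⁻⁸×0.307²)]^(1/4) = 343.96 K.
T₂ = [1360×0.36/(4×5.67×10⁻⁸×3.25²)]^(1/4) = 119.57 K.

ΔT ≈ 224.4 K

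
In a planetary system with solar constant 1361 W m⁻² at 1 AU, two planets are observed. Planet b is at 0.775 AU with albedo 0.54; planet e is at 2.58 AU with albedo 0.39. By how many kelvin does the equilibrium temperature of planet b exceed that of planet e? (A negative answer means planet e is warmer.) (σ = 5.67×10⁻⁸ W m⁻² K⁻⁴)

ΔT ≈ 107.2 K

T_eq = [S₀(1−A)/(4σd²)]^(1/4), so T ∝ (1−A)^(1/4) / √d.
T₁ = [1361×0.46/(4×5.67×10⁻⁸×0.775²)]^(1/4) = 260.37 K.
T₂ = [1361×0.61/(4×5.67×10⁻⁸×2.58²)]^(1/4) = 153.14 K.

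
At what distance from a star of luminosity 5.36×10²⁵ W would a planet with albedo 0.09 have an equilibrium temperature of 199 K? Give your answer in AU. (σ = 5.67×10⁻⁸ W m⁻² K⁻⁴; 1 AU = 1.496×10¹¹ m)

d ≈ 0.698 AU

From T_eq⁴ = L(1−A)/(16πσd²): d = √[L(1−A)/(16πσT_eq⁴)].
d = √[5.36×10²⁵ × 0.91 / (16π × 5.67×10⁻⁸ × (199)⁴)] = 1.04×10¹¹ m = 0.698 AU.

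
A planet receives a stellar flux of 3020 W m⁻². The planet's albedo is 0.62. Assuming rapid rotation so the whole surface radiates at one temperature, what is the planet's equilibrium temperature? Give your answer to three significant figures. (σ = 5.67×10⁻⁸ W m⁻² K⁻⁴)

T_eq ≈ 267 K

Energy balance: absorbed = emitted ⇒ πR²·S(1−A) = 4πR²·σT_eq⁴, so T_eq⁴ = S(1−A)/(4σ).
T_eq = [3020 × 0.38 / (4 × 5.67×10⁻⁸)]^(1/4) = (5.06×10⁹)^(1/4) = 267 K.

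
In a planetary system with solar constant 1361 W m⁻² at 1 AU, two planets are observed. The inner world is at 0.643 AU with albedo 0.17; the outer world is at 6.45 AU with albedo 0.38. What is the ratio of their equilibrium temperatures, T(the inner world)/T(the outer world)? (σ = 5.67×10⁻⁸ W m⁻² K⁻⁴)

T_eq = [S₀(1−A)/(4σd²)]^(1/4), so T ∝ (1−A)^(1/4) / √d.
T₁ = [1361×0.83/(4×5.67×10⁻⁸×0.643²)]^(1/4) = 331.30 K.
T₂ = [1361×0.62/(4×5.67×10⁻⁸×6.45²)]^(1/4) = 97.25 K.

T₁/T₂ ≈ 3.407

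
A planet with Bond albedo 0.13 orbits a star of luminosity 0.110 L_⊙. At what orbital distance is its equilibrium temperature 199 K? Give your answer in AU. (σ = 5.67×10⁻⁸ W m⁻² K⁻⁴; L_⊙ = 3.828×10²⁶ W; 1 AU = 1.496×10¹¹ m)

d ≈ 0.605 AU

L = 0.110 × 3.828×10²⁶ = 4.21×10²⁵ W.
From T_eq⁴ = L(1−A)/(16πσd²): d = √[L(1−A)/(16πσT_eq⁴)].
d = √[4.21×10²⁵ × 0.87 / (16π × 5.67×10⁻⁸ × (199)⁴)] = 9.05×10¹⁰ m = 0.605 AU.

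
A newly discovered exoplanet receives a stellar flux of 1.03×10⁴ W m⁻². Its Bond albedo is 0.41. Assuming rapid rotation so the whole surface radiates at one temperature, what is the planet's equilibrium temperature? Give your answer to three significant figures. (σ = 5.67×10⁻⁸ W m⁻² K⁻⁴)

T_eq ≈ 405 K

Energy balance: absorbed = emitted ⇒ πR²·S(1−A) = 4πR²·σT_eq⁴, so T_eq⁴ = S(1−A)/(4σ).
T_eq = [1.03×10⁴ × 0.59 / (4 × 5.67×10⁻⁸)]^(1/4) = (2.68×10¹⁰)^(1/4) = 405 K.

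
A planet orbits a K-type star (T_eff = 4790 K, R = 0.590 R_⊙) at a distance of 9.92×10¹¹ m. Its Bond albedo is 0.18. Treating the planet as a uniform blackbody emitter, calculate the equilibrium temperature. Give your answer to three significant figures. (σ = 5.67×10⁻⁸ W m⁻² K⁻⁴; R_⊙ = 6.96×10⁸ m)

T_eq ≈ 65.6 K

R_⋆ = 0.590 × 6.96×10⁸ = 4.11×10⁸ m.
L = 4πR_⋆²σT_⋆⁴ = 4π(4.11×10⁸)² × 5.67×10⁻⁸ × (4790)⁴ = 6.32×10²⁵ W.
S = L/(4πd²) = 5.11 W m⁻².
Energy balance: absorbed = emitted ⇒ πR²·S(1−A) = 4πR²·σT_eq⁴, so T_eq⁴ = S(1−A)/(4σ).
T_eq = [5.11 × 0.82 / (4 × 5.67×10⁻⁸)]^(1/4) = (1.85×10⁷)^(1/4) = 65.6 K.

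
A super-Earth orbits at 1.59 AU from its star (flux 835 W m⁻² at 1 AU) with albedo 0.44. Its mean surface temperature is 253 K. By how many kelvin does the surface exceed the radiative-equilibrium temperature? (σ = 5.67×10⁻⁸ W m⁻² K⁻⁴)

S = 835/1.59² = 330.3 W m⁻².
T_eq = [S(1−A)/(4σ)]^(1/4) = [330.3×0.56/(4×5.67×10⁻⁸)]^(1/4) = 169.0 K.
ΔT = T_surf − T_eq = 253 − 169.0.

ΔT ≈ 84.0 K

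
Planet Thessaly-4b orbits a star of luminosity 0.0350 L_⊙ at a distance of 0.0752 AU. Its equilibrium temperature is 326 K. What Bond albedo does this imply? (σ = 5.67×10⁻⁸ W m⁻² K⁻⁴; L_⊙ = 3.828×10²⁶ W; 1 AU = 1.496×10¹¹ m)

d = 0.0752 AU = 1.12×10¹⁰ m.
L = 0.0350 × 3.828×10²⁶ = 1.34×10²⁵ W.
Flux: S = L/(4πd²) = 1.34×10²⁵/(4π×(1.12×10¹⁰)²) = 8420 W m⁻².
From T_eq⁴ = S(1−A)/(4σ): 1−A = 4σT_eq⁴/S.
1−A = 4 × 5.67×10⁻⁸ × (326)⁴ / 8420 = 0.304.

A ≈ 0.70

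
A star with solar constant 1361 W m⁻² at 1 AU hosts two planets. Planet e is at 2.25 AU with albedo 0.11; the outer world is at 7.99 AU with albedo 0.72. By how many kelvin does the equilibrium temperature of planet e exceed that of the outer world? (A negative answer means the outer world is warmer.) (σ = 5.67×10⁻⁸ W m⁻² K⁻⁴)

ΔT ≈ 108.6 K

T_eq = [S₀(1−A)/(4σd²)]^(1/4), so T ∝ (1−A)^(1/4) / √d.
T₁ = [1361×0.89/(4×5.67×10⁻⁸×2.25²)]^(1/4) = 180.22 K.
T₂ = [1361×0.28/(4×5.67×10⁻⁸×7.99²)]^(1/4) = 71.63 K.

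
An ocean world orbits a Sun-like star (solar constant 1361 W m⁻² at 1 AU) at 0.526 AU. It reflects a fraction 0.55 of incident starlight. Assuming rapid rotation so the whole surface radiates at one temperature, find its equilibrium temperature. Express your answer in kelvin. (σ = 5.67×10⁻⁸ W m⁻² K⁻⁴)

Flux at 0.526 AU: S = 1361/0.526² = 4920 W m⁻².
Energy balance: absorbed = emitted ⇒ πR²·S(1−A) = 4πR²·σT_eq⁴, so T_eq⁴ = S(1−A)/(4σ).
T_eq = [4920 × 0.45 / (4 × 5.67×10⁻⁸)]^(1/4) = (9.76×10⁹)^(1/4) = 314 K.

T_eq ≈ 314 K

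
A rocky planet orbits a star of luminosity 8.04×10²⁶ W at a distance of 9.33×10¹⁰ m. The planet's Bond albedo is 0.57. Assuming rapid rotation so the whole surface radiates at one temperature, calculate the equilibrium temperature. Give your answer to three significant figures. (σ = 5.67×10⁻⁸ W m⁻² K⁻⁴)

Flux: S = L/(4πd²) = 8.04×10²⁶/(4π×(9.33×10¹⁰)²) = 7350 W m⁻².
Energy balance: absorbed = emitted ⇒ πR²·S(1−A) = 4πR²·σT_eq⁴, so T_eq⁴ = S(1−A)/(4σ).
T_eq = [7350 × 0.43 / (4 × 5.67×10⁻⁸)]^(1/4) = (1.39×10¹⁰)^(1/4) = 344 K.

T_eq ≈ 344 K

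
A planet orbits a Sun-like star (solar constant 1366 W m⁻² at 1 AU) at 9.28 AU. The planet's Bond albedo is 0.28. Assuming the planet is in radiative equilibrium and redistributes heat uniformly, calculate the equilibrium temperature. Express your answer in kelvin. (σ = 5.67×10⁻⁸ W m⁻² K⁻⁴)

Flux at 9.28 AU: S = 1366/9.28² = 15.9 W m⁻².
Energy balance: absorbed = emitted ⇒ πR²·S(1−A) = 4πR²·σT_eq⁴, so T_eq⁴ = S(1−A)/(4σ).
T_eq = [15.9 × 0.72 / (4 × 5.67×10⁻⁸)]^(1/4) = (5.04×10⁷)^(1/4) = 84.2 K.

T_eq ≈ 84.2 K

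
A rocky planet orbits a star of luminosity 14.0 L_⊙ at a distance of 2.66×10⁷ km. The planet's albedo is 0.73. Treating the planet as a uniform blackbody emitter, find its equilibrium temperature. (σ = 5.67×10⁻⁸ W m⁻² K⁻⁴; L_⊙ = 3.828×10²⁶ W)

T_eq ≈ 920 K

d = 2.66×10⁷ km = 2.66×10¹⁰ m.
L = 14.0 × 3.828×10²⁶ = 5.36×10²⁷ W.
Flux: S = L/(4πd²) = 5.36×10²⁷/(4π×(2.66×10¹⁰)²) = 6.03×10⁵ W m⁻².
Energy balance: absorbed = emitted ⇒ πR²·S(1−A) = 4πR²·σT_eq⁴, so T_eq⁴ = S(1−A)/(4σ).
T_eq = [6.03×10⁵ × 0.27 / (4 × 5.67×10⁻⁸)]^(1/4) = (7.18×10¹¹)^(1/4) = 920 K.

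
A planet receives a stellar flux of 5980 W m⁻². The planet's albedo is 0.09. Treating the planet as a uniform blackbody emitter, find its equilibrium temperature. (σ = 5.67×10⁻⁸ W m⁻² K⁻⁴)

T_eq ≈ 394 K

Energy balance: absorbed = emitted ⇒ πR²·S(1−A) = 4πR²·σT_eq⁴, so T_eq⁴ = S(1−A)/(4σ).
T_eq = [5980 × 0.91 / (4 × 5.67×10⁻⁸)]^(1/4) = (2.40×10¹⁰)^(1/4) = 394 K.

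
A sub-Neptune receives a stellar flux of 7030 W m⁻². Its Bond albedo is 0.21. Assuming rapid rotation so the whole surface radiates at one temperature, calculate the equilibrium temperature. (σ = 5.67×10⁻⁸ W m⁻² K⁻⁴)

T_eq ≈ 396 K

Energy balance: absorbed = emitted ⇒ πR²·S(1−A) = 4πR²·σT_eq⁴, so T_eq⁴ = S(1−A)/(4σ).
T_eq = [7030 × 0.79 / (4 × 5.67×10⁻⁸)]^(1/4) = (2.45×10¹⁰)^(1/4) = 396 K.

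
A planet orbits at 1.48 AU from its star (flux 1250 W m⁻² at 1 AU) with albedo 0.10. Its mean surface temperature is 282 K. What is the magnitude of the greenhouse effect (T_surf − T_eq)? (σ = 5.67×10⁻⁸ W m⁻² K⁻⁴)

ΔT ≈ 63.9 K

S = 1250/1.48² = 570.7 W m⁻².
T_eq = [S(1−A)/(4σ)]^(1/4) = [570.7×0.90/(4×5.67×10⁻⁸)]^(1/4) = 218.1 K.
ΔT = T_surf − T_eq = 282 − 218.1.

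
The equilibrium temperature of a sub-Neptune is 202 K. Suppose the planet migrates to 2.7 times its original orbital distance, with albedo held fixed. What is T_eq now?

T_eq ≈ 123 K

T_eq ∝ L^(1/4) · d^(−1/2).
T′ = 202 / 2.7^(1/2) = 123 K.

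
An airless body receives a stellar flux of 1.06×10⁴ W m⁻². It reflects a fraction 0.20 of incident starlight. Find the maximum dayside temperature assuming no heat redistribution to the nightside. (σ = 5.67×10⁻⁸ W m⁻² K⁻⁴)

With no redistribution each surface element balances locally: S(1−A) = σT⁴.
T = [1.06×10⁴ × 0.80 / 5.67×10⁻⁸]^(1/4) = (1.50×10¹¹)^(1/4) = 622 K.

T_ss ≈ 622 K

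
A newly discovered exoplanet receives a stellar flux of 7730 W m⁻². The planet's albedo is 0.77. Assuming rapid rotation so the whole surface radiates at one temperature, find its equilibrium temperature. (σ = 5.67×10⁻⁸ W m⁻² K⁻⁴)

T_eq ≈ 298 K

Energy balance: absorbed = emitted ⇒ πR²·S(1−A) = 4πR²·σT_eq⁴, so T_eq⁴ = S(1−A)/(4σ).
T_eq = [7730 × 0.23 / (4 × 5.67×10⁻⁸)]^(1/4) = (7.84×10⁹)^(1/4) = 298 K.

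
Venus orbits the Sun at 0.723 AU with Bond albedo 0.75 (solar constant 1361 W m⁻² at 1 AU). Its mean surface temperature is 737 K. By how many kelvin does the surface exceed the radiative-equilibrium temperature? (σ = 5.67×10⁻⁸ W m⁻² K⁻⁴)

S = 1361/0.723² = 2604 W m⁻².
T_eq = [S(1−A)/(4σ)]^(1/4) = [2604×0.25/(4×5.67×10⁻⁸)]^(1/4) = 231.5 K.
ΔT = T_surf − T_eq = 737 − 231.5.

ΔT ≈ 505.5 K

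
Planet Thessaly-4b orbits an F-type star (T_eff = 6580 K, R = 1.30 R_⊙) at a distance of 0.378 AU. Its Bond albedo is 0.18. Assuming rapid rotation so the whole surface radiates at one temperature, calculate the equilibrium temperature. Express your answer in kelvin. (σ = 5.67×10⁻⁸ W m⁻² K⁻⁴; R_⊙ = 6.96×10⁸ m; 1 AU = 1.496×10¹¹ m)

R_⋆ = 1.30 × 6.96×10⁸ = 9.05×10⁸ m.
d = 0.378 AU = 5.65×10¹⁰ m.
L = 4πR_⋆²σT_⋆⁴ = 4π(9.05×10⁸)² × 5.67×10⁻⁸ × (6580)⁴ = 1.09×10²⁷ W.
S = L/(4πd²) = 2.72×10⁴ W m⁻².
Energy balance: absorbed = emitted ⇒ πR²·S(1−A) = 4πR²·σT_eq⁴, so T_eq⁴ = S(1−A)/(4σ).
T_eq = [2.72×10⁴ × 0.82 / (4 × 5.67×10⁻⁸)]^(1/4) = (9.84×10¹⁰)^(1/4) = 560 K.

T_eq ≈ 560 K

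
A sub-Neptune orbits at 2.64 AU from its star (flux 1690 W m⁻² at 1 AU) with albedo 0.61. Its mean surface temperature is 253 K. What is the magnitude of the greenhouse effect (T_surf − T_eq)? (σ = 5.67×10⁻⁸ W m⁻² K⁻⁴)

ΔT ≈ 110.1 K

S = 1690/2.64² = 242.5 W m⁻².
T_eq = [S(1−A)/(4σ)]^(1/4) = [242.5×0.39/(4×5.67×10⁻⁸)]^(1/4) = 142.9 K.
ΔT = T_surf − T_eq = 253 − 142.9.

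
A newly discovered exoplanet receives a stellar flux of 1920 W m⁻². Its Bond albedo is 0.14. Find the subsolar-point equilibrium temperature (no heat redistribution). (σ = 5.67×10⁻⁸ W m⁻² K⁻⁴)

T_ss ≈ 413 K

At the subsolar point the surface absorbs S(1−A) and emits σT⁴ per unit area — no factor of 4, since only the local patch is in balance.
T = [1920 × 0.86 / 5.67×10⁻⁸]^(1/4) = (2.91×10¹⁰)^(1/4) = 413 K.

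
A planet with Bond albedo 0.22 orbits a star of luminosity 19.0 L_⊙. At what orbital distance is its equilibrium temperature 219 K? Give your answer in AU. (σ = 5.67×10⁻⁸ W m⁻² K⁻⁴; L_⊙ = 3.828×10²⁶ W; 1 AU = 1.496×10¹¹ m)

L = 19.0 × 3.828×10²⁶ = 7.27×10²⁷ W.
From T_eq⁴ = L(1−A)/(16πσd²): d = √[L(1−A)/(16πσT_eq⁴)].
d = √[7.27×10²⁷ × 0.78 / (16π × 5.67×10⁻⁸ × (219)⁴)] = 9.30×10¹¹ m = 6.22 AU.

d ≈ 6.22 AU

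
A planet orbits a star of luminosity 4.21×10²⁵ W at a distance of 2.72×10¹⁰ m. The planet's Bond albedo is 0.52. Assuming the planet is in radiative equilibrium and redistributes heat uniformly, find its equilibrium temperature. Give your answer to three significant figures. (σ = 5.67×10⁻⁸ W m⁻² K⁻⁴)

Flux: S = L/(4πd²) = 4.21×10²⁵/(4π×(2.72×10¹⁰)²) = 4530 W m⁻².
Energy balance: absorbed = emitted ⇒ πR²·S(1−A) = 4πR²·σT_eq⁴, so T_eq⁴ = S(1−A)/(4σ).
T_eq = [4530 × 0.48 / (4 × 5.67×10⁻⁸)]^(1/4) = (9.58×10⁹)^(1/4) = 313 K.

T_eq ≈ 313 K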